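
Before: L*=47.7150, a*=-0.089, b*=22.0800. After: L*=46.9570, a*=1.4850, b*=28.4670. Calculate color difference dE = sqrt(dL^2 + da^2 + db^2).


dL = -0.7580, da = 1.5740, db = 6.3870
dE = sqrt((-0.7580)^2 + 1.5740^2 + 6.3870^2) = 6.6216


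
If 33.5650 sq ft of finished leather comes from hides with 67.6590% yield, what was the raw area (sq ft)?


Formula: raw = finished * 100 / yield
Substituting: raw = 33.5650 * 100 / 67.6590
Result: 49.6091 sq ft


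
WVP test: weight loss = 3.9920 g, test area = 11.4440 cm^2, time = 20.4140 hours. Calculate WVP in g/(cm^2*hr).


Formula: WVP = loss / (area * time)
Substituting: WVP = 3.9920 / (11.4440 * 20.4140)
Result: 0.0170877 g/(cm^2*hr)


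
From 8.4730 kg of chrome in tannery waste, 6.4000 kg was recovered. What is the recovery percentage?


Formula: Recovery = recovered / input * 100
Substituting: Recovery = 6.4000 / 8.4730 * 100
Result: 75.5340 %


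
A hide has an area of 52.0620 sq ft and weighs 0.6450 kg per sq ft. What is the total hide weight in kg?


Formula: Weight = area * weight_per_sqft
Substituting: Weight = 52.0620 * 0.6450
Result: 33.5800 kg


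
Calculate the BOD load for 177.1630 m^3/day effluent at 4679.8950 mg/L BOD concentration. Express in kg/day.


Formula: BOD_load = volume * conc / 1000
Substituting: BOD_load = 177.1630 * 4679.8950 / 1000
Result: 829.1042 kg/day


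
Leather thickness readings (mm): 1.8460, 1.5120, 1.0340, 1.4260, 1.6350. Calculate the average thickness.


Formula: Average = sum / n
Substituting: Average = 7.4530 / 5
Result: 1.4906 mm


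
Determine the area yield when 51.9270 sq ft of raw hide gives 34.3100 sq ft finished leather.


Formula: Yield = finished / raw * 100
Substituting: Yield = 34.3100 / 51.9270 * 100
Result: 66.0735 %


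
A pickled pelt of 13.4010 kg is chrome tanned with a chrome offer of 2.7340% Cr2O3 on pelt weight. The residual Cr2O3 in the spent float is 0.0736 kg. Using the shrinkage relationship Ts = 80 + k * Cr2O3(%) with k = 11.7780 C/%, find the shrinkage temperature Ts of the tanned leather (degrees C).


Offered = pelt * offer_pct / 100 = 13.4010 * 2.7340 / 100 = 0.3664 kg
Uptake = offered - residual = 0.3664 - 0.0736 = 0.2928 kg
Cr2O3% on pelt = uptake / pelt * 100 = 0.2928 / 13.4010 * 100 = 2.1848 %
Ts = 80 + k * Cr2O3% = 80 + 11.7780 * 2.1848 = 105.7324 C


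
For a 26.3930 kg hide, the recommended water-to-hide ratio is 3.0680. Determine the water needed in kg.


Formula: Water = hide_weight * ratio
Substituting: Water = 26.3930 * 3.0680
Result: 80.9737 kg


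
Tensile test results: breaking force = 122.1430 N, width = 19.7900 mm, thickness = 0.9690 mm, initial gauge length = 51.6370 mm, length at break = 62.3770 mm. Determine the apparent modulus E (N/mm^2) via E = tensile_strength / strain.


TS = F / (w * t) = 122.1430 / (19.7900 * 0.9690) = 6.3694 N/mm^2
strain = (Lf - L0) / L0 = (62.3770 - 51.6370) / 51.6370 = 0.2080
E = TS / strain = 6.3694 / 0.2080 = 30.6236 N/mm^2


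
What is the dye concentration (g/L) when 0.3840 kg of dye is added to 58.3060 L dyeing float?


Formula: Conc = dye_mass(kg) / volume(L) * 1000
Substituting: Conc = 0.3840 / 58.3060 * 1000
Result: 6.5859 g/L


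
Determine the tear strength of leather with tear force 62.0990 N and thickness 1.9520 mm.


Formula: Tear strength = force / thickness
Substituting: Tear strength = 62.0990 / 1.9520
Result: 31.8130 N/mm


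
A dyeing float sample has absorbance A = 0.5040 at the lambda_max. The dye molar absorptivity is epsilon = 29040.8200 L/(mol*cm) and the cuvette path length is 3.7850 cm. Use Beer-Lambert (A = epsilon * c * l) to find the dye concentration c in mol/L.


Formula: c = A / (epsilon * l)
Substituting: c = 0.5040 / (29040.8200 * 3.7850)
Result: 4.5852e-06 mol/L


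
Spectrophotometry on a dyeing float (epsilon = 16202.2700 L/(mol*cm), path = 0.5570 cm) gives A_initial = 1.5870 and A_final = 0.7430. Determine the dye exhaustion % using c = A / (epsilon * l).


c_initial = A_i / (epsilon * l) = 1.5870 / (16202.2700 * 0.5570) = 1.7585e-04 mol/L
c_final = A_f / (epsilon * l) = 0.7430 / (16202.2700 * 0.5570) = 8.2330e-05 mol/L
Exhaustion = (c_initial - c_final) / c_initial * 100 = (1.7585e-04 - 8.2330e-05) / 1.7585e-04 * 100 = 53.1821 %


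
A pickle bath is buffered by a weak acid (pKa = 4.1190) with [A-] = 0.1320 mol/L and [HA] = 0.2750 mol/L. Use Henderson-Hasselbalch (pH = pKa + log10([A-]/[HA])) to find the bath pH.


ratio = [A-] / [HA] = 0.1320 / 0.2750 = 0.4800
log10(ratio) = -0.3188
pH = pKa + log10(ratio) = 4.1190 - 0.3188 = 3.8002


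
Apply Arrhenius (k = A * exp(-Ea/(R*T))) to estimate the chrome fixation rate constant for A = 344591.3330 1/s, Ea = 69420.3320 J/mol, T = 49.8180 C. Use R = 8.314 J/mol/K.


T_K = T_C + 273.15 = 49.8180 + 273.15 = 322.9680 K
exponent = -Ea / (R * T_K) = -69420.3320 / (8.314 * 322.9680) = -25.8534
k = A * exp(exponent) = 344591.3330 * exp(-25.8534) = 2.0386e-06 1/s


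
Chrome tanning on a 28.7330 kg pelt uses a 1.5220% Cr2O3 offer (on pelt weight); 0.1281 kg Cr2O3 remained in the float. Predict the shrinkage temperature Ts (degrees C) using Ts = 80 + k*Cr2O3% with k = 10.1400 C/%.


Offered = pelt * offer_pct / 100 = 28.7330 * 1.5220 / 100 = 0.4373 kg
Uptake = offered - residual = 0.4373 - 0.1281 = 0.3092 kg
Cr2O3% on pelt = uptake / pelt * 100 = 0.3092 / 28.7330 * 100 = 1.0762 %
Ts = 80 + k * Cr2O3% = 80 + 10.1400 * 1.0762 = 90.9124 C


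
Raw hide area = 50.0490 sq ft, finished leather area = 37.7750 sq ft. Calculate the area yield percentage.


Formula: Yield = finished / raw * 100
Substituting: Yield = 37.7750 / 50.0490 * 100
Result: 75.4760 %


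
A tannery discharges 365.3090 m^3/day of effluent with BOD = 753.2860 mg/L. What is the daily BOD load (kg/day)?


Formula: BOD_load = volume * conc / 1000
Substituting: BOD_load = 365.3090 * 753.2860 / 1000
Result: 275.1822 kg/day


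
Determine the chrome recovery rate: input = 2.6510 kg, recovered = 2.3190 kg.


Formula: Recovery = recovered / input * 100
Substituting: Recovery = 2.3190 / 2.6510 * 100
Result: 87.4764 %


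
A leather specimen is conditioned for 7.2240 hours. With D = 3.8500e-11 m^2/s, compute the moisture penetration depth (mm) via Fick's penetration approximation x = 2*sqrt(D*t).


t = 7.2240 hr * 3600 = 26006.4000 s
D * t = 3.8500e-11 * 26006.4000 = 1.0012e-06
x = 2 * sqrt(D*t) = 2 * sqrt(1.0012e-06) = 0.00200125 m = 2.0012 mm


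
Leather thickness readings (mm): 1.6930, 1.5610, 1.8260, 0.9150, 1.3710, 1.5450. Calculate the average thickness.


Formula: Average = sum / n
Substituting: Average = 8.9110 / 6
Result: 1.4852 mm


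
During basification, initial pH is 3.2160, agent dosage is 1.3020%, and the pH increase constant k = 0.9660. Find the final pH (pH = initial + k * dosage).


Formula: pH_final = pH_initial + k * base_pct
Substituting: pH_final = 3.2160 + 0.9660 * 1.3020
Result: 4.4737


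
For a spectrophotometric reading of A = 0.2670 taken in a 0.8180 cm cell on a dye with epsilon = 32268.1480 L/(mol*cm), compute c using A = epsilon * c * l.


Formula: c = A / (epsilon * l)
Substituting: c = 0.2670 / (32268.1480 * 0.8180)
Result: 1.0115e-05 mol/L


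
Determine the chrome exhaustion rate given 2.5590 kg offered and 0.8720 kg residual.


Formula: Uptake = (offered - residual) / offered * 100
Substituting: Uptake = (2.5590 - 0.8720) / 2.5590 * 100
Result: 65.9242 %


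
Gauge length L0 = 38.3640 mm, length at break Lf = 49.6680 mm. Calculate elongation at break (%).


Formula: Elongation = (Lf - L0) / L0 * 100
Substituting: Elongation = (49.6680 - 38.3640) / 38.3640 * 100
Result: 29.4651 %


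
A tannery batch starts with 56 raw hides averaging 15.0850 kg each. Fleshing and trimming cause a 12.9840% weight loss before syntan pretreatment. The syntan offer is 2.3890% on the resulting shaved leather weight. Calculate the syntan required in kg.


Total_raw = N * avg_wt = 56 * 15.0850 = 844.7600 kg
Substrate = Total_raw * (1 - loss/100) = 844.7600 * (1 - 12.9840/100) = 735.0764 kg
Syntan = Substrate * pct / 100 = 735.0764 * 2.3890 / 100 = 17.5610 kg


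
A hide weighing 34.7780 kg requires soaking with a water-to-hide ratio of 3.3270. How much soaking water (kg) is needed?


Formula: Water = hide_weight * ratio
Substituting: Water = 34.7780 * 3.3270
Result: 115.7064 kg


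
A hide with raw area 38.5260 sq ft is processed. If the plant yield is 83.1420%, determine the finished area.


Formula: finished = raw * yield / 100
Substituting: finished = 38.5260 * 83.1420 / 100
Result: 32.0313 sq ft


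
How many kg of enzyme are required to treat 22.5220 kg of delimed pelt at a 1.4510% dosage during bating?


Formula: Enzyme = substrate * pct / 100
Substituting: Enzyme = 22.5220 * 1.4510 / 100
Result: 0.3268 kg


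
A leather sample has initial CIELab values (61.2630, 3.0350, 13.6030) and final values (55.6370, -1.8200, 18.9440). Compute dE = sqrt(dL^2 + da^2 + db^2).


dL = -5.6260, da = -4.8550, db = 5.3410
dE = sqrt((-5.6260)^2 + (-4.8550)^2 + 5.3410^2) = 9.1515


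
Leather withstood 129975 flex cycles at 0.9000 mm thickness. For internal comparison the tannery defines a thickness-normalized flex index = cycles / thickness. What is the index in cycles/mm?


Formula: Index = cycles / thickness
Substituting: Index = 129975 / 0.9000
Result: 144416.6667 cycles/mm


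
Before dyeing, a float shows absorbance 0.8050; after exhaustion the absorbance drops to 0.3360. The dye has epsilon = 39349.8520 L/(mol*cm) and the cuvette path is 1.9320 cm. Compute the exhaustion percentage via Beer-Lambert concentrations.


c_initial = A_i / (epsilon * l) = 0.8050 / (39349.8520 * 1.9320) = 1.0589e-05 mol/L
c_final = A_f / (epsilon * l) = 0.3360 / (39349.8520 * 1.9320) = 4.4197e-06 mol/L
Exhaustion = (c_initial - c_final) / c_initial * 100 = (1.0589e-05 - 4.4197e-06) / 1.0589e-05 * 100 = 58.2609 %


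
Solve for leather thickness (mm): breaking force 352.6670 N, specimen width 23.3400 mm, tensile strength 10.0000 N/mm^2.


Formula: t = F / (TS * w)
Substituting: t = 352.6670 / (10.0000 * 23.3400)
Result: 1.5110 mm


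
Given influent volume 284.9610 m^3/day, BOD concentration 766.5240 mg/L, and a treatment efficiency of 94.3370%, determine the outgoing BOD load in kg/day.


Load_in = volume * conc / 1000 = 284.9610 * 766.5240 / 1000 = 218.4294 kg/day
Removed = Load_in * eff / 100 = 218.4294 * 94.3370 / 100 = 206.0598 kg/day
Load_out = Load_in - Removed = 218.4294 - 206.0598 = 12.3697 kg/day


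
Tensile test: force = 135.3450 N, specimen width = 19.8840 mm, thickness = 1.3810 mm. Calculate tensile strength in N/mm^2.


Formula: TS = force / (width * thickness)
Substituting: TS = 135.3450 / (19.8840 * 1.3810)
Result: 4.9288 N/mm^2


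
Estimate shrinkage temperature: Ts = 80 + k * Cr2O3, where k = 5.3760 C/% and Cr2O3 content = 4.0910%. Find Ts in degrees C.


Formula: Ts = 80 + k * Cr2O3
Substituting: Ts = 80 + 5.3760 * 4.0910
Result: 101.9932 C


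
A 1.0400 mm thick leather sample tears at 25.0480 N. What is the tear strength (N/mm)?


Formula: Tear strength = force / thickness
Substituting: Tear strength = 25.0480 / 1.0400
Result: 24.0846 N/mm


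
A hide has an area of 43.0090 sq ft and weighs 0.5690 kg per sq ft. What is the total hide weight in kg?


Formula: Weight = area * weight_per_sqft
Substituting: Weight = 43.0090 * 0.5690
Result: 24.4721 kg


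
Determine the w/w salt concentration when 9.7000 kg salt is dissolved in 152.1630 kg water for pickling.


Formula: Conc = salt / (water + salt) * 100
Substituting: Conc = 9.7000 / (152.1630 + 9.7000) * 100
Result: 5.9927 %


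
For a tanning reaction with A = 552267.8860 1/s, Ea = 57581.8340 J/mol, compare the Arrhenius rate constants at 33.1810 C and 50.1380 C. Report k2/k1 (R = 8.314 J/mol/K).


T1 = 33.1810 + 273.15 = 306.3310 K; T2 = 50.1380 + 273.15 = 323.2880 K
k1 = A * exp(-Ea/(R*T1)) = 552267.8860 * exp(-57581.8340/(8.314*306.3310)) = 8.3775e-05 1/s
k2 = A * exp(-Ea/(R*T2)) = 552267.8860 * exp(-57581.8340/(8.314*323.2880)) = 2.7425e-04 1/s
k2/k1 = 2.7425e-04 / 8.3775e-05 = 3.2736


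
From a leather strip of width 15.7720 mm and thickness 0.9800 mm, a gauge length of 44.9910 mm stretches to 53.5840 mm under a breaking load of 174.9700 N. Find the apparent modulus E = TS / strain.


TS = F / (w * t) = 174.9700 / (15.7720 * 0.9800) = 11.3201 N/mm^2
strain = (Lf - L0) / L0 = (53.5840 - 44.9910) / 44.9910 = 0.1910
E = TS / strain = 11.3201 / 0.1910 = 59.2695 N/mm^2


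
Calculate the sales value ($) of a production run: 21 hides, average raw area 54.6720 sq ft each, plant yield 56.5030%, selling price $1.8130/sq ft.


Raw_total = N * avg_area = 21 * 54.6720 = 1148.1120 sq ft
Finished = Raw_total * yield / 100 = 1148.1120 * 56.5030 / 100 = 648.7177 sq ft
Value = Finished * price = 648.7177 * 1.8130 = 1176.1252 $


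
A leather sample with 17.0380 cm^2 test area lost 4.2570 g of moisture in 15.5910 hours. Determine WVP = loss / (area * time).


Formula: WVP = loss / (area * time)
Substituting: WVP = 4.2570 / (17.0380 * 15.5910)
Result: 0.0160255 g/(cm^2*hr)


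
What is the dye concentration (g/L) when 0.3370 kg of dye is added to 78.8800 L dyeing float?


Formula: Conc = dye_mass(kg) / volume(L) * 1000
Substituting: Conc = 0.3370 / 78.8800 * 1000
Result: 4.2723 g/L


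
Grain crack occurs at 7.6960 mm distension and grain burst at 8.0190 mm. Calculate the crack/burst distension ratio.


Formula: Ratio = crack / burst
Substituting: Ratio = 7.6960 / 8.0190
Result: 0.9597


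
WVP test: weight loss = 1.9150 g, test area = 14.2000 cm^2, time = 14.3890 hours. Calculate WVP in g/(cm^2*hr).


Formula: WVP = loss / (area * time)
Substituting: WVP = 1.9150 / (14.2000 * 14.3890)
Result: 0.00937238 g/(cm^2*hr)


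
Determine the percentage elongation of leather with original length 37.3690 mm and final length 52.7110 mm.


Formula: Elongation = (Lf - L0) / L0 * 100
Substituting: Elongation = (52.7110 - 37.3690) / 37.3690 * 100
Result: 41.0554 %


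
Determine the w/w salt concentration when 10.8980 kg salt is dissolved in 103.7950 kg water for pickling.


Formula: Conc = salt / (water + salt) * 100
Substituting: Conc = 10.8980 / (103.7950 + 10.8980) * 100
Result: 9.5019 %


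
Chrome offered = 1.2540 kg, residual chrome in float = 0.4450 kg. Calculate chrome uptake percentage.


Formula: Uptake = (offered - residual) / offered * 100
Substituting: Uptake = (1.2540 - 0.4450) / 1.2540 * 100
Result: 64.5136 %


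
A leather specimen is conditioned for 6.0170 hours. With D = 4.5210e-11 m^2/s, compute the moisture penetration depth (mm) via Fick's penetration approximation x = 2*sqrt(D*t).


t = 6.0170 hr * 3600 = 21661.2000 s
D * t = 4.5210e-11 * 21661.2000 = 9.7930e-07
x = 2 * sqrt(D*t) = 2 * sqrt(9.7930e-07) = 0.00197919 m = 1.9792 mm


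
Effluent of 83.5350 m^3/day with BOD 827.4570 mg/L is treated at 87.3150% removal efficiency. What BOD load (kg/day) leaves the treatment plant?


Load_in = volume * conc / 1000 = 83.5350 * 827.4570 / 1000 = 69.1216 kg/day
Removed = Load_in * eff / 100 = 69.1216 * 87.3150 / 100 = 60.3535 kg/day
Load_out = Load_in - Removed = 69.1216 - 60.3535 = 8.7681 kg/day


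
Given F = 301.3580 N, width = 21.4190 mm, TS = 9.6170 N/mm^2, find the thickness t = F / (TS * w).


Formula: t = F / (TS * w)
Substituting: t = 301.3580 / (9.6170 * 21.4190)
Result: 1.4630 mm


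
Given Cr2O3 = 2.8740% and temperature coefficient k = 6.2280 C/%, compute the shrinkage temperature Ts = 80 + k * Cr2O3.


Formula: Ts = 80 + k * Cr2O3
Substituting: Ts = 80 + 6.2280 * 2.8740
Result: 97.8993 C


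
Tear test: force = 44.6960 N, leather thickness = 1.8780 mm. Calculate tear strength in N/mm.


Formula: Tear strength = force / thickness
Substituting: Tear strength = 44.6960 / 1.8780
Result: 23.7998 N/mm


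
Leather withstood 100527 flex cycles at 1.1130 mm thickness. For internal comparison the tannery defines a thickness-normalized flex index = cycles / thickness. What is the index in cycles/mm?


Formula: Index = cycles / thickness
Substituting: Index = 100527 / 1.1130
Result: 90320.7547 cycles/mm


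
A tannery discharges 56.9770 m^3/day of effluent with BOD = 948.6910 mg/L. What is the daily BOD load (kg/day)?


Formula: BOD_load = volume * conc / 1000
Substituting: BOD_load = 56.9770 * 948.6910 / 1000
Result: 54.0536 kg/day


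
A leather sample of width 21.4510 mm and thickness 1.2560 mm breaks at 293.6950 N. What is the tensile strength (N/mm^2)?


Formula: TS = force / (width * thickness)
Substituting: TS = 293.6950 / (21.4510 * 1.2560)
Result: 10.9008 N/mm^2


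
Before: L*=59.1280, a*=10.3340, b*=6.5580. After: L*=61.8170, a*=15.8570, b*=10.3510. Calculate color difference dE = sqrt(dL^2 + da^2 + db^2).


dL = 2.6890, da = 5.5230, db = 3.7930
dE = sqrt(2.6890^2 + 5.5230^2 + 3.7930^2) = 7.2195


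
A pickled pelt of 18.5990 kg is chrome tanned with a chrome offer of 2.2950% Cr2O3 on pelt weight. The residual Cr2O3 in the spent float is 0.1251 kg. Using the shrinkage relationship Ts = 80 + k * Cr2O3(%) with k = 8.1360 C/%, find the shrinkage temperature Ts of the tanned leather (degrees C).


Offered = pelt * offer_pct / 100 = 18.5990 * 2.2950 / 100 = 0.4268 kg
Uptake = offered - residual = 0.4268 - 0.1251 = 0.3017 kg
Cr2O3% on pelt = uptake / pelt * 100 = 0.3017 / 18.5990 * 100 = 1.6224 %
Ts = 80 + k * Cr2O3% = 80 + 8.1360 * 1.6224 = 93.1997 C


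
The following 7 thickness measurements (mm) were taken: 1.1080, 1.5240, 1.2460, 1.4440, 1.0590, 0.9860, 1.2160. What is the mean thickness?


Formula: Average = sum / n
Substituting: Average = 8.5830 / 7
Result: 1.2261 mm


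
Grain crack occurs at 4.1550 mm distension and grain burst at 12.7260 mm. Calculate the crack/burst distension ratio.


Formula: Ratio = crack / burst
Substituting: Ratio = 4.1550 / 12.7260
Result: 0.3265


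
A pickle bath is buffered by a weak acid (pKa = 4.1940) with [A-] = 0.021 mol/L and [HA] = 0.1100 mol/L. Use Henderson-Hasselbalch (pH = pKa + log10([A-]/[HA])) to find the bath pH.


ratio = [A-] / [HA] = 0.021 / 0.1100 = 0.1909
log10(ratio) = -0.7192
pH = pKa + log10(ratio) = 4.1940 - 0.7192 = 3.4748


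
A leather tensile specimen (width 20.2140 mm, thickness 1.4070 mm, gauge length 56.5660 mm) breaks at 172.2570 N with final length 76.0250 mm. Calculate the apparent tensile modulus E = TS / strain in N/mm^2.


TS = F / (w * t) = 172.2570 / (20.2140 * 1.4070) = 6.0566 N/mm^2
strain = (Lf - L0) / L0 = (76.0250 - 56.5660) / 56.5660 = 0.3440
E = TS / strain = 6.0566 / 0.3440 = 17.6062 N/mm^2


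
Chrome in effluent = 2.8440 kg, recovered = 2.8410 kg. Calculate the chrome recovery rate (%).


Formula: Recovery = recovered / input * 100
Substituting: Recovery = 2.8410 / 2.8440 * 100
Result: 99.8945 %


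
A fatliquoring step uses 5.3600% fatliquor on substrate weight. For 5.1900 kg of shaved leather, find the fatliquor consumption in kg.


Formula: Fat = substrate * pct / 100
Substituting: Fat = 5.1900 * 5.3600 / 100
Result: 0.2782 kg


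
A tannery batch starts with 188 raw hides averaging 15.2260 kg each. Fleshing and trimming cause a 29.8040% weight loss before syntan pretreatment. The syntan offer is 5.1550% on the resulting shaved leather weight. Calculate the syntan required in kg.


Total_raw = N * avg_wt = 188 * 15.2260 = 2862.4880 kg
Substrate = Total_raw * (1 - loss/100) = 2862.4880 * (1 - 29.8040/100) = 2009.3521 kg
Syntan = Substrate * pct / 100 = 2009.3521 * 5.1550 / 100 = 103.5821 kg


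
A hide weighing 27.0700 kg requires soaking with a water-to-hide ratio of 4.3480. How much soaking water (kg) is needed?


Formula: Water = hide_weight * ratio
Substituting: Water = 27.0700 * 4.3480
Result: 117.7004 kg


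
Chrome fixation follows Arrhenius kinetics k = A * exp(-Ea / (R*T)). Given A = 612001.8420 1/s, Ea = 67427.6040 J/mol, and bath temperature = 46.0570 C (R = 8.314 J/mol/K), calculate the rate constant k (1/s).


T_K = T_C + 273.15 = 46.0570 + 273.15 = 319.2070 K
exponent = -Ea / (R * T_K) = -67427.6040 / (8.314 * 319.2070) = -25.4071
k = A * exp(exponent) = 612001.8420 * exp(-25.4071) = 5.6570e-06 1/s


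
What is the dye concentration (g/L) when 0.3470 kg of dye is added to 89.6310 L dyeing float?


Formula: Conc = dye_mass(kg) / volume(L) * 1000
Substituting: Conc = 0.3470 / 89.6310 * 1000
Result: 3.8714 g/L


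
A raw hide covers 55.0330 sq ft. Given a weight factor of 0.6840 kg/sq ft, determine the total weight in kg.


Formula: Weight = area * weight_per_sqft
Substituting: Weight = 55.0330 * 0.6840
Result: 37.6426 kg


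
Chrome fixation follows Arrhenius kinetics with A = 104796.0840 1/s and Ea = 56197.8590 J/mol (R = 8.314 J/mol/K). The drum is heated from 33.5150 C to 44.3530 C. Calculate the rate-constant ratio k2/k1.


T1 = 33.5150 + 273.15 = 306.6650 K; T2 = 44.3530 + 273.15 = 317.5030 K
k1 = A * exp(-Ea/(R*T1)) = 104796.0840 * exp(-56197.8590/(8.314*306.6650)) = 2.8038e-05 1/s
k2 = A * exp(-Ea/(R*T2)) = 104796.0840 * exp(-56197.8590/(8.314*317.5030)) = 5.9499e-05 1/s
k2/k1 = 5.9499e-05 / 2.8038e-05 = 2.1221


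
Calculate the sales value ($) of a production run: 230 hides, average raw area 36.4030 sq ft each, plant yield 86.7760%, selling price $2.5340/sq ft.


Raw_total = N * avg_area = 230 * 36.4030 = 8372.6900 sq ft
Finished = Raw_total * yield / 100 = 8372.6900 * 86.7760 / 100 = 7265.4855 sq ft
Value = Finished * price = 7265.4855 * 2.5340 = 18410.7402 $


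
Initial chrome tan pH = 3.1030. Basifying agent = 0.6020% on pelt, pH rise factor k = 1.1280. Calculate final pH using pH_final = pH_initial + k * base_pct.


Formula: pH_final = pH_initial + k * base_pct
Substituting: pH_final = 3.1030 + 1.1280 * 0.6020
Result: 3.7821


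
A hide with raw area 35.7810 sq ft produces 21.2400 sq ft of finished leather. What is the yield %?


Formula: Yield = finished / raw * 100
Substituting: Yield = 21.2400 / 35.7810 * 100
Result: 59.3611 %


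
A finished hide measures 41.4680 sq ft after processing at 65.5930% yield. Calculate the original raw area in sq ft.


Formula: raw = finished * 100 / yield
Substituting: raw = 41.4680 * 100 / 65.5930
Result: 63.2202 sq ft


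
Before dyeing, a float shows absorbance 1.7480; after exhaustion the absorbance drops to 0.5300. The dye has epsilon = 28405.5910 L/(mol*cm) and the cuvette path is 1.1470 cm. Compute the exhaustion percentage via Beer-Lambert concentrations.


c_initial = A_i / (epsilon * l) = 1.7480 / (28405.5910 * 1.1470) = 5.3651e-05 mol/L
c_final = A_f / (epsilon * l) = 0.5300 / (28405.5910 * 1.1470) = 1.6267e-05 mol/L
Exhaustion = (c_initial - c_final) / c_initial * 100 = (5.3651e-05 - 1.6267e-05) / 5.3651e-05 * 100 = 69.6796 %


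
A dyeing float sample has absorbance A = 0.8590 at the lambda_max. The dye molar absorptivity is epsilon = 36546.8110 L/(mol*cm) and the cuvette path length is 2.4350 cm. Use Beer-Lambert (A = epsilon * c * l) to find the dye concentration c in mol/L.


Formula: c = A / (epsilon * l)
Substituting: c = 0.8590 / (36546.8110 * 2.4350)
Result: 9.6526e-06 mol/L


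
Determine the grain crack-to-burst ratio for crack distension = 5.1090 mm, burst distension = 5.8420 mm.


Formula: Ratio = crack / burst
Substituting: Ratio = 5.1090 / 5.8420
Result: 0.8745


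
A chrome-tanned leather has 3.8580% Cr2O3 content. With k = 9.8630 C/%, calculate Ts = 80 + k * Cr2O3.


Formula: Ts = 80 + k * Cr2O3
Substituting: Ts = 80 + 9.8630 * 3.8580
Result: 118.0515 C


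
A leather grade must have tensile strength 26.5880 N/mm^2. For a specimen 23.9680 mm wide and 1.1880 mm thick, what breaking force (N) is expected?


Formula: F = TS * w * t
Substituting: F = 26.5880 * 23.9680 * 1.1880
Result: 757.0663 N


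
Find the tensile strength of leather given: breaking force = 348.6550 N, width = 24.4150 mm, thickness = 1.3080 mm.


Formula: TS = force / (width * thickness)
Substituting: TS = 348.6550 / (24.4150 * 1.3080)
Result: 10.9177 N/mm^2


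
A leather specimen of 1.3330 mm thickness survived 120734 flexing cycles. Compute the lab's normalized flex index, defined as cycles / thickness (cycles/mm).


Formula: Index = cycles / thickness
Substituting: Index = 120734 / 1.3330
Result: 90573.1433 cycles/mm


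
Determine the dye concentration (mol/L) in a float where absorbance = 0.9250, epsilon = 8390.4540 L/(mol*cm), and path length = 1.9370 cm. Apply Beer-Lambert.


Formula: c = A / (epsilon * l)
Substituting: c = 0.9250 / (8390.4540 * 1.9370)
Result: 5.6915e-05 mol/L


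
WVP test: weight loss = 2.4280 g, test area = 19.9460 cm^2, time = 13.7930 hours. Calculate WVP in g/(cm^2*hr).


Formula: WVP = loss / (area * time)
Substituting: WVP = 2.4280 / (19.9460 * 13.7930)
Result: 0.00882539 g/(cm^2*hr)


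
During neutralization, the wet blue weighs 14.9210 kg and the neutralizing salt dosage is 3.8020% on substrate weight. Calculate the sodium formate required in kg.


Formula: Neutralizer = substrate * pct / 100
Substituting: Neutralizer = 14.9210 * 3.8020 / 100
Result: 0.5673 kg


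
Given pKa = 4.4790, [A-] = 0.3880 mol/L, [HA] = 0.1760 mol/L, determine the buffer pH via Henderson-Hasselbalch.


ratio = [A-] / [HA] = 0.3880 / 0.1760 = 2.2045
log10(ratio) = 0.3433
pH = pKa + log10(ratio) = 4.4790 + 0.3433 = 4.8223


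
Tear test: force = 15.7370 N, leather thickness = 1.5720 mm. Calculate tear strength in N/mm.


Formula: Tear strength = force / thickness
Substituting: Tear strength = 15.7370 / 1.5720
Result: 10.0108 N/mm


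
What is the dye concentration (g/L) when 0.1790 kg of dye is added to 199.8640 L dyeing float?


Formula: Conc = dye_mass(kg) / volume(L) * 1000
Substituting: Conc = 0.1790 / 199.8640 * 1000
Result: 0.8956 g/L


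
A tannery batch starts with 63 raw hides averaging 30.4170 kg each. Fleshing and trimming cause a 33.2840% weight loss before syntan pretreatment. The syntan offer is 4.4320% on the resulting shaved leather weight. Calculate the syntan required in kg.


Total_raw = N * avg_wt = 63 * 30.4170 = 1916.2710 kg
Substrate = Total_raw * (1 - loss/100) = 1916.2710 * (1 - 33.2840/100) = 1278.4594 kg
Syntan = Substrate * pct / 100 = 1278.4594 * 4.4320 / 100 = 56.6613 kg


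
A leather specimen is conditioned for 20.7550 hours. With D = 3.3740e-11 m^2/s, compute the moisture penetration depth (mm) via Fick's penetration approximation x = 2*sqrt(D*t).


t = 20.7550 hr * 3600 = 74718.0000 s
D * t = 3.3740e-11 * 74718.0000 = 2.5210e-06
x = 2 * sqrt(D*t) = 2 * sqrt(2.5210e-06) = 0.00317552 m = 3.1755 mm


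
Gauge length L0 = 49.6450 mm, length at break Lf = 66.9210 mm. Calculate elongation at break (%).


Formula: Elongation = (Lf - L0) / L0 * 100
Substituting: Elongation = (66.9210 - 49.6450) / 49.6450 * 100
Result: 34.7991 %


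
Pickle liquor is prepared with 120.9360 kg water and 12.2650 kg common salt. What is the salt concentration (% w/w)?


Formula: Conc = salt / (water + salt) * 100
Substituting: Conc = 12.2650 / (120.9360 + 12.2650) * 100
Result: 9.2079 %


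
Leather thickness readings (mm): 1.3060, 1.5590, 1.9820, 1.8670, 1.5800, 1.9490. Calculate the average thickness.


Formula: Average = sum / n
Substituting: Average = 10.2430 / 6
Result: 1.7072 mm


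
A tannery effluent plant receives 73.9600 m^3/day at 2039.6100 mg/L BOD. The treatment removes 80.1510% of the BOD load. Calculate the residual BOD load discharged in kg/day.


Load_in = volume * conc / 1000 = 73.9600 * 2039.6100 / 1000 = 150.8496 kg/day
Removed = Load_in * eff / 100 = 150.8496 * 80.1510 / 100 = 120.9074 kg/day
Load_out = Load_in - Removed = 150.8496 - 120.9074 = 29.9421 kg/day


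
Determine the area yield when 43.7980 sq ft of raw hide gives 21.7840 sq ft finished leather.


Formula: Yield = finished / raw * 100
Substituting: Yield = 21.7840 / 43.7980 * 100
Result: 49.7374 %


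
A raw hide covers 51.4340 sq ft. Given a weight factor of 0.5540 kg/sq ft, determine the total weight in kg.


Formula: Weight = area * weight_per_sqft
Substituting: Weight = 51.4340 * 0.5540
Result: 28.4944 kg


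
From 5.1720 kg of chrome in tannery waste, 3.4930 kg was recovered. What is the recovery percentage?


Formula: Recovery = recovered / input * 100
Substituting: Recovery = 3.4930 / 5.1720 * 100
Result: 67.5367 %


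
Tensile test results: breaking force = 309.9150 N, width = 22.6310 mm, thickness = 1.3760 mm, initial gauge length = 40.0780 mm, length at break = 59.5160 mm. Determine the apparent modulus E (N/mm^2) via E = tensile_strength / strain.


TS = F / (w * t) = 309.9150 / (22.6310 * 1.3760) = 9.9522 N/mm^2
strain = (Lf - L0) / L0 = (59.5160 - 40.0780) / 40.0780 = 0.4850
E = TS / strain = 9.9522 / 0.4850 = 20.5199 N/mm^2


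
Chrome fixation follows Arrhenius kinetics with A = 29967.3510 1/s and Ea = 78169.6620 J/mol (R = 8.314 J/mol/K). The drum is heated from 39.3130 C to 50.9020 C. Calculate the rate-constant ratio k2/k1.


T1 = 39.3130 + 273.15 = 312.4630 K; T2 = 50.9020 + 273.15 = 324.0520 K
k1 = A * exp(-Ea/(R*T1)) = 29967.3510 * exp(-78169.6620/(8.314*312.4630)) = 2.5616e-09 1/s
k2 = A * exp(-Ea/(R*T2)) = 29967.3510 * exp(-78169.6620/(8.314*324.0520)) = 7.5138e-09 1/s
k2/k1 = 7.5138e-09 / 2.5616e-09 = 2.9333


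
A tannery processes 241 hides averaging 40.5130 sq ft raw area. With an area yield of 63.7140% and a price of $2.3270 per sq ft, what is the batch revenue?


Raw_total = N * avg_area = 241 * 40.5130 = 9763.6330 sq ft
Finished = Raw_total * yield / 100 = 9763.6330 * 63.7140 / 100 = 6220.8011 sq ft
Value = Finished * price = 6220.8011 * 2.3270 = 14475.8042 $


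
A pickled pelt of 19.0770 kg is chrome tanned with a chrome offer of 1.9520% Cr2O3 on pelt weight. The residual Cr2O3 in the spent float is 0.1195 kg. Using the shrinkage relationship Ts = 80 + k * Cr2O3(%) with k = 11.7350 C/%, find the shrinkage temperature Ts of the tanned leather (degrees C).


Offered = pelt * offer_pct / 100 = 19.0770 * 1.9520 / 100 = 0.3724 kg
Uptake = offered - residual = 0.3724 - 0.1195 = 0.2529 kg
Cr2O3% on pelt = uptake / pelt * 100 = 0.2529 / 19.0770 * 100 = 1.3256 %
Ts = 80 + k * Cr2O3% = 80 + 11.7350 * 1.3256 = 95.5558 C


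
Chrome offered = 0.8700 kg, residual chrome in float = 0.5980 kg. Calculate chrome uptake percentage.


Formula: Uptake = (offered - residual) / offered * 100
Substituting: Uptake = (0.8700 - 0.5980) / 0.8700 * 100
Result: 31.2644 %


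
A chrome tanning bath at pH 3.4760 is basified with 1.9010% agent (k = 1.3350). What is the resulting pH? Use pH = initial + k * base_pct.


Formula: pH_final = pH_initial + k * base_pct
Substituting: pH_final = 3.4760 + 1.3350 * 1.9010
Result: 6.0138


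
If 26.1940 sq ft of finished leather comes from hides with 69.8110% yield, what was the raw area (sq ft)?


Formula: raw = finished * 100 / yield
Substituting: raw = 26.1940 * 100 / 69.8110
Result: 37.5213 sq ft


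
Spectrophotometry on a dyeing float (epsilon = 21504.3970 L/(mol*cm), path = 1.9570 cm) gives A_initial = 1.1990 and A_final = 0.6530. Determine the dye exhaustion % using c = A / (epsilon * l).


c_initial = A_i / (epsilon * l) = 1.1990 / (21504.3970 * 1.9570) = 2.8491e-05 mol/L
c_final = A_f / (epsilon * l) = 0.6530 / (21504.3970 * 1.9570) = 1.5517e-05 mol/L
Exhaustion = (c_initial - c_final) / c_initial * 100 = (2.8491e-05 - 1.5517e-05) / 2.8491e-05 * 100 = 45.5379 %


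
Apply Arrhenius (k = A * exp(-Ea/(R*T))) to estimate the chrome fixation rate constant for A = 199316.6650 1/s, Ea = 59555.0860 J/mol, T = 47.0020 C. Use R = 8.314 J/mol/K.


T_K = T_C + 273.15 = 47.0020 + 273.15 = 320.1520 K
exponent = -Ea / (R * T_K) = -59555.0860 / (8.314 * 320.1520) = -22.3745
k = A * exp(exponent) = 199316.6650 * exp(-22.3745) = 3.8233e-05 1/s


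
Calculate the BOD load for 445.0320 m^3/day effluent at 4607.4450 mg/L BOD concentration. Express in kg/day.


Formula: BOD_load = volume * conc / 1000
Substituting: BOD_load = 445.0320 * 4607.4450 / 1000
Result: 2050.4605 kg/day


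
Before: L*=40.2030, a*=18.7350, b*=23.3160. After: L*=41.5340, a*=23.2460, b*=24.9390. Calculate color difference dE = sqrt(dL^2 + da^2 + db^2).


dL = 1.3310, da = 4.5110, db = 1.6230
dE = sqrt(1.3310^2 + 4.5110^2 + 1.6230^2) = 4.9754


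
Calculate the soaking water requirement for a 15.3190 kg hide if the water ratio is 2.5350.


Formula: Water = hide_weight * ratio
Substituting: Water = 15.3190 * 2.5350
Result: 38.8337 kg


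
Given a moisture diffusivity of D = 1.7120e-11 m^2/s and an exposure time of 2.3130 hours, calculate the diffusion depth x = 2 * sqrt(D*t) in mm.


t = 2.3130 hr * 3600 = 8326.8000 s
D * t = 1.7120e-11 * 8326.8000 = 1.4255e-07
x = 2 * sqrt(D*t) = 2 * sqrt(1.4255e-07) = 7.5513e-04 m = 0.7551 mm


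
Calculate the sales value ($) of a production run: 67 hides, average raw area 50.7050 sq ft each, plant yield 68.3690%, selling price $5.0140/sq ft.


Raw_total = N * avg_area = 67 * 50.7050 = 3397.2350 sq ft
Finished = Raw_total * yield / 100 = 3397.2350 * 68.3690 / 100 = 2322.6556 sq ft
Value = Finished * price = 2322.6556 * 5.0140 = 11645.7952 $


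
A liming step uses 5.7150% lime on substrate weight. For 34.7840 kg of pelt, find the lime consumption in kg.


Formula: Lime = substrate * pct / 100
Substituting: Lime = 34.7840 * 5.7150 / 100
Result: 1.9879 kg


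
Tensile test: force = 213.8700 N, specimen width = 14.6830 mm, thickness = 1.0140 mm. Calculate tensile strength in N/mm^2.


Formula: TS = force / (width * thickness)
Substituting: TS = 213.8700 / (14.6830 * 1.0140)
Result: 14.3647 N/mm^2


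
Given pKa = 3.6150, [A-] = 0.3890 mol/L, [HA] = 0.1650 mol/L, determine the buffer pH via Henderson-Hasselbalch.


ratio = [A-] / [HA] = 0.3890 / 0.1650 = 2.3576
log10(ratio) = 0.3725
pH = pKa + log10(ratio) = 3.6150 + 0.3725 = 3.9875


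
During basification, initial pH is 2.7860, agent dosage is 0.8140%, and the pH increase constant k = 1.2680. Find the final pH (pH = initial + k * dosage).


Formula: pH_final = pH_initial + k * base_pct
Substituting: pH_final = 2.7860 + 1.2680 * 0.8140
Result: 3.8182


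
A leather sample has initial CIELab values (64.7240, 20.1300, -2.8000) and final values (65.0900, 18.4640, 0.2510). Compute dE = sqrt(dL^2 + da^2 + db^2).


dL = 0.3660, da = -1.6660, db = 3.0510
dE = sqrt(0.3660^2 + (-1.6660)^2 + 3.0510^2) = 3.4954


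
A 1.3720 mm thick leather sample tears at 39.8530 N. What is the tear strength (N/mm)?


Formula: Tear strength = force / thickness
Substituting: Tear strength = 39.8530 / 1.3720
Result: 29.0474 N/mm


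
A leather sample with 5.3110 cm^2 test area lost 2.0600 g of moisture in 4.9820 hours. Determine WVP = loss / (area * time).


Formula: WVP = loss / (area * time)
Substituting: WVP = 2.0600 / (5.3110 * 4.9820)
Result: 0.0778551 g/(cm^2*hr)


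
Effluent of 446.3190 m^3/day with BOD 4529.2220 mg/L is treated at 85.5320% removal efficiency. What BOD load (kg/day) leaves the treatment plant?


Load_in = volume * conc / 1000 = 446.3190 * 4529.2220 / 1000 = 2021.4778 kg/day
Removed = Load_in * eff / 100 = 2021.4778 * 85.5320 / 100 = 1729.0104 kg/day
Load_out = Load_in - Removed = 2021.4778 - 1729.0104 = 292.4674 kg/day


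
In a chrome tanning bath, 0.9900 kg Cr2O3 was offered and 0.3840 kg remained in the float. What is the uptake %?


Formula: Uptake = (offered - residual) / offered * 100
Substituting: Uptake = (0.9900 - 0.3840) / 0.9900 * 100
Result: 61.2121 %


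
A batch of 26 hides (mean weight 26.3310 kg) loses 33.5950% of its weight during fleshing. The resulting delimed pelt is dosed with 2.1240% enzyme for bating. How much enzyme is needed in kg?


Total_raw = N * avg_wt = 26 * 26.3310 = 684.6060 kg
Substrate = Total_raw * (1 - loss/100) = 684.6060 * (1 - 33.5950/100) = 454.6126 kg
Enzyme = Substrate * pct / 100 = 454.6126 * 2.1240 / 100 = 9.6560 kg


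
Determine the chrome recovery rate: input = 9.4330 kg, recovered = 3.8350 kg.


Formula: Recovery = recovered / input * 100
Substituting: Recovery = 3.8350 / 9.4330 * 100
Result: 40.6551 %


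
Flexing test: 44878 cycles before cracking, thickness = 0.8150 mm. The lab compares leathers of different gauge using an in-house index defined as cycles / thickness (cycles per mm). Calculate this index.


Formula: Index = cycles / thickness
Substituting: Index = 44878 / 0.8150
Result: 55065.0307 cycles/mm


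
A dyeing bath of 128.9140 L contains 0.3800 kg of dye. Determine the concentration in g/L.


Formula: Conc = dye_mass(kg) / volume(L) * 1000
Substituting: Conc = 0.3800 / 128.9140 * 1000
Result: 2.9477 g/L


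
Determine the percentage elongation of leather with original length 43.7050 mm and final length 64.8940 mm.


Formula: Elongation = (Lf - L0) / L0 * 100
Substituting: Elongation = (64.8940 - 43.7050) / 43.7050 * 100
Result: 48.4819 %


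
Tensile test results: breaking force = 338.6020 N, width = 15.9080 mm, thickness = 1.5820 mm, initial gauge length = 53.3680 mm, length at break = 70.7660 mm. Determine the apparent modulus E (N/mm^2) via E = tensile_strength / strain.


TS = F / (w * t) = 338.6020 / (15.9080 * 1.5820) = 13.4545 N/mm^2
strain = (Lf - L0) / L0 = (70.7660 - 53.3680) / 53.3680 = 0.3260
E = TS / strain = 13.4545 / 0.3260 = 41.2714 N/mm^2


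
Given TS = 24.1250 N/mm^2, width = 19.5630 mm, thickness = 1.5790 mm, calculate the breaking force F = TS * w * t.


Formula: F = TS * w * t
Substituting: F = 24.1250 * 19.5630 * 1.5790
Result: 745.2207 N


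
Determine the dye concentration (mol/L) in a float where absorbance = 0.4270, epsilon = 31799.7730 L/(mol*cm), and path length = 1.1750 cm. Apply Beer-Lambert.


Formula: c = A / (epsilon * l)
Substituting: c = 0.4270 / (31799.7730 * 1.1750)
Result: 1.1428e-05 mol/L


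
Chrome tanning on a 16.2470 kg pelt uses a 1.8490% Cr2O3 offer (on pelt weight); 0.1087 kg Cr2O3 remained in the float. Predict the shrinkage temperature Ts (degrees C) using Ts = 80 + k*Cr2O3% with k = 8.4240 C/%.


Offered = pelt * offer_pct / 100 = 16.2470 * 1.8490 / 100 = 0.3004 kg
Uptake = offered - residual = 0.3004 - 0.1087 = 0.1917 kg
Cr2O3% on pelt = uptake / pelt * 100 = 0.1917 / 16.2470 * 100 = 1.1800 %
Ts = 80 + k * Cr2O3% = 80 + 8.4240 * 1.1800 = 89.9399 C


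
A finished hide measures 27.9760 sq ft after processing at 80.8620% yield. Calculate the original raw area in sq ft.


Formula: raw = finished * 100 / yield
Substituting: raw = 27.9760 * 100 / 80.8620
Result: 34.5972 sq ft


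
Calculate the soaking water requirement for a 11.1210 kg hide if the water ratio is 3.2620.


Formula: Water = hide_weight * ratio
Substituting: Water = 11.1210 * 3.2620
Result: 36.2767 kg


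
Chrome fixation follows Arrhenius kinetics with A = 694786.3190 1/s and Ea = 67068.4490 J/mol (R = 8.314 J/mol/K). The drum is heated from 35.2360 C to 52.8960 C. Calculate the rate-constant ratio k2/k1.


T1 = 35.2360 + 273.15 = 308.3860 K; T2 = 52.8960 + 273.15 = 326.0460 K
k1 = A * exp(-Ea/(R*T1)) = 694786.3190 * exp(-67068.4490/(8.314*308.3860)) = 3.0293e-06 1/s
k2 = A * exp(-Ea/(R*T2)) = 694786.3190 * exp(-67068.4490/(8.314*326.0460)) = 1.2493e-05 1/s
k2/k1 = 1.2493e-05 / 3.0293e-06 = 4.1241


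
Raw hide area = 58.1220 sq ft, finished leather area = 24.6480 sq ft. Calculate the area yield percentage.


Formula: Yield = finished / raw * 100
Substituting: Yield = 24.6480 / 58.1220 * 100
Result: 42.4074 %


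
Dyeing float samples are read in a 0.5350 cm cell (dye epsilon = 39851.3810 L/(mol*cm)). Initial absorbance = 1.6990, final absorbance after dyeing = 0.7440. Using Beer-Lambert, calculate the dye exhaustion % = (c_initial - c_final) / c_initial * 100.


c_initial = A_i / (epsilon * l) = 1.6990 / (39851.3810 * 0.5350) = 7.9689e-05 mol/L
c_final = A_f / (epsilon * l) = 0.7440 / (39851.3810 * 0.5350) = 3.4896e-05 mol/L
Exhaustion = (c_initial - c_final) / c_initial * 100 = (7.9689e-05 - 3.4896e-05) / 7.9689e-05 * 100 = 56.2095 %
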